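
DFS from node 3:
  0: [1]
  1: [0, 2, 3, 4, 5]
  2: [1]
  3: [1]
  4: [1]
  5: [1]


Visit 3, push [1]
Visit 1, push [5, 4, 2, 0]
Visit 0, push []
Visit 2, push []
Visit 4, push []
Visit 5, push []

DFS order: [3, 1, 0, 2, 4, 5]


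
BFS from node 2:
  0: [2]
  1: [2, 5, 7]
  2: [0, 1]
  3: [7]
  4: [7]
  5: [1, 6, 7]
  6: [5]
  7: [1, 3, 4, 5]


Visit 2, enqueue [0, 1]
Visit 0, enqueue []
Visit 1, enqueue [5, 7]
Visit 5, enqueue [6]
Visit 7, enqueue [3, 4]
Visit 6, enqueue []
Visit 3, enqueue []
Visit 4, enqueue []

BFS order: [2, 0, 1, 5, 7, 6, 3, 4]


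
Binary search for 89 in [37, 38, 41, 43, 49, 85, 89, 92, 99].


Step 1: lo=0, hi=8, mid=4, val=49
Step 2: lo=5, hi=8, mid=6, val=89

Found at index 6


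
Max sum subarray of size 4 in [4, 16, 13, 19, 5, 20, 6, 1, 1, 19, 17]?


[0:4]: 52
[1:5]: 53
[2:6]: 57
[3:7]: 50
[4:8]: 32
[5:9]: 28
[6:10]: 27
[7:11]: 38

Max: 57 at [2:6]


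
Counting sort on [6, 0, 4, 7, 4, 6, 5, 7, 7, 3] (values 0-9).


Input: [6, 0, 4, 7, 4, 6, 5, 7, 7, 3]
Counts: [1, 0, 0, 1, 2, 1, 2, 3, 0, 0]

Sorted: [0, 3, 4, 4, 5, 6, 6, 7, 7, 7]


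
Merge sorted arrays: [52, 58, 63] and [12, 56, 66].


Take 12 from B
Take 52 from A
Take 56 from B
Take 58 from A
Take 63 from A

Merged: [12, 52, 56, 58, 63, 66]


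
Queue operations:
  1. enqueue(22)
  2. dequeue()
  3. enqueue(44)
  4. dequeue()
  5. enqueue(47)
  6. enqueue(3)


enqueue(22) -> [22]
dequeue()->22, []
enqueue(44) -> [44]
dequeue()->44, []
enqueue(47) -> [47]
enqueue(3) -> [47, 3]

Final queue: [47, 3]


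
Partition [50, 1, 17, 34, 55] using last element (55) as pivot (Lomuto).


Pivot: 55
  50 <= 55: advance i (no swap)
  1 <= 55: advance i (no swap)
  17 <= 55: advance i (no swap)
  34 <= 55: advance i (no swap)
Place pivot at 4: [50, 1, 17, 34, 55]

Partitioned: [50, 1, 17, 34, 55]


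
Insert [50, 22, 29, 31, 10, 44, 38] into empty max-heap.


Insert 50: [50]
Insert 22: [50, 22]
Insert 29: [50, 22, 29]
Insert 31: [50, 31, 29, 22]
Insert 10: [50, 31, 29, 22, 10]
Insert 44: [50, 31, 44, 22, 10, 29]
Insert 38: [50, 31, 44, 22, 10, 29, 38]

Final heap: [50, 31, 44, 22, 10, 29, 38]


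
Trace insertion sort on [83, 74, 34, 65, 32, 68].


Initial: [83, 74, 34, 65, 32, 68]
Insert 74: [74, 83, 34, 65, 32, 68]
Insert 34: [34, 74, 83, 65, 32, 68]
Insert 65: [34, 65, 74, 83, 32, 68]
Insert 32: [32, 34, 65, 74, 83, 68]
Insert 68: [32, 34, 65, 68, 74, 83]

Sorted: [32, 34, 65, 68, 74, 83]


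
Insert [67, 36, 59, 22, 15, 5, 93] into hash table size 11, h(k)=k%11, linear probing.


Insert 67: h=1 -> slot 1
Insert 36: h=3 -> slot 3
Insert 59: h=4 -> slot 4
Insert 22: h=0 -> slot 0
Insert 15: h=4, 1 probes -> slot 5
Insert 5: h=5, 1 probes -> slot 6
Insert 93: h=5, 2 probes -> slot 7

Table: [22, 67, None, 36, 59, 15, 5, 93, None, None, None]


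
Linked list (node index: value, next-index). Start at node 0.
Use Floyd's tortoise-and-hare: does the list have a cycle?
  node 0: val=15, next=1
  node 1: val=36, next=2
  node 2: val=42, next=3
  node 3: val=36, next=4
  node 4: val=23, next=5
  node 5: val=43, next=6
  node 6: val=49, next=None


Floyd's tortoise (slow, +1) and hare (fast, +2):
  init: slow=0, fast=0
  step 1: slow=1, fast=2
  step 2: slow=2, fast=4
  step 3: slow=3, fast=6
  step 4: fast -> None, no cycle

Cycle: no


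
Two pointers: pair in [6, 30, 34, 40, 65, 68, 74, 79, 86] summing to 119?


lo=0(6)+hi=8(86)=92
lo=1(30)+hi=8(86)=116
lo=2(34)+hi=8(86)=120
lo=2(34)+hi=7(79)=113
lo=3(40)+hi=7(79)=119

Yes: 40+79=119


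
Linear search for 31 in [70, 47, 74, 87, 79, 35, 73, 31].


i=0: 70!=31
i=1: 47!=31
i=2: 74!=31
i=3: 87!=31
i=4: 79!=31
i=5: 35!=31
i=6: 73!=31
i=7: 31==31 found!

Found at 7, 8 comps


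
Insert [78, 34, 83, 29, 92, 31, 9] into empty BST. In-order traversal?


Insert 78: root
Insert 34: L from 78
Insert 83: R from 78
Insert 29: L from 78 -> L from 34
Insert 92: R from 78 -> R from 83
Insert 31: L from 78 -> L from 34 -> R from 29
Insert 9: L from 78 -> L from 34 -> L from 29

In-order: [9, 29, 31, 34, 78, 83, 92]


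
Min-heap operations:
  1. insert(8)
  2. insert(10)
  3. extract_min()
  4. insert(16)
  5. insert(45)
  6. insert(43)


insert(8) -> [8]
insert(10) -> [8, 10]
extract_min()->8, [10]
insert(16) -> [10, 16]
insert(45) -> [10, 16, 45]
insert(43) -> [10, 16, 45, 43]

Final heap: [10, 16, 45, 43]


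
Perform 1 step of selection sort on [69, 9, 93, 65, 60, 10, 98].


Initial: [69, 9, 93, 65, 60, 10, 98]
Step 1: min=9 at 1
  Swap: [9, 69, 93, 65, 60, 10, 98]

After 1 step: [9, 69, 93, 65, 60, 10, 98]


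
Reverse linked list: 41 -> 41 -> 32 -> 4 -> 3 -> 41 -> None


Step 1: curr=41, set curr.next=prev(None) | reversed so far: 41
Step 2: curr=41, set curr.next=prev(41) | reversed so far: 41 -> 41
Step 3: curr=32, set curr.next=prev(41) | reversed so far: 32 -> 41 -> 41
Step 4: curr=4, set curr.next=prev(32) | reversed so far: 4 -> 32 -> 41 -> 41
Step 5: curr=3, set curr.next=prev(4) | reversed so far: 3 -> 4 -> 32 -> 41 -> 41
Step 6: curr=41, set curr.next=prev(3) | reversed so far: 41 -> 3 -> 4 -> 32 -> 41 -> 41

41 -> 3 -> 4 -> 32 -> 41 -> 41 -> None


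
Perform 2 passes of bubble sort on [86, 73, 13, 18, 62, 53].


Initial: [86, 73, 13, 18, 62, 53]
Pass 1: [73, 13, 18, 62, 53, 86] (5 swaps)
Pass 2: [13, 18, 62, 53, 73, 86] (4 swaps)

After 2 passes: [13, 18, 62, 53, 73, 86]


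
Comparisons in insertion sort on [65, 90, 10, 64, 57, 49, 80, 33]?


Algorithm: insertion sort
Input: [65, 90, 10, 64, 57, 49, 80, 33]
Sorted: [10, 33, 49, 57, 64, 65, 80, 90]

24


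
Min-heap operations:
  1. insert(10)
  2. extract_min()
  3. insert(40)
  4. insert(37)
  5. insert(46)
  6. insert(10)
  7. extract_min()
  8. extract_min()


insert(10) -> [10]
extract_min()->10, []
insert(40) -> [40]
insert(37) -> [37, 40]
insert(46) -> [37, 40, 46]
insert(10) -> [10, 37, 46, 40]
extract_min()->10, [37, 40, 46]
extract_min()->37, [40, 46]

Final heap: [40, 46]


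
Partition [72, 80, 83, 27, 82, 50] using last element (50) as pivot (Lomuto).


Pivot: 50
  27 <= 50: swap -> [27, 80, 83, 72, 82, 50]
Place pivot at 1: [27, 50, 83, 72, 82, 80]

Partitioned: [27, 50, 83, 72, 82, 80]


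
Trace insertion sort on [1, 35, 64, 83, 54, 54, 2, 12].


Initial: [1, 35, 64, 83, 54, 54, 2, 12]
Insert 35: [1, 35, 64, 83, 54, 54, 2, 12]
Insert 64: [1, 35, 64, 83, 54, 54, 2, 12]
Insert 83: [1, 35, 64, 83, 54, 54, 2, 12]
Insert 54: [1, 35, 54, 64, 83, 54, 2, 12]
Insert 54: [1, 35, 54, 54, 64, 83, 2, 12]
Insert 2: [1, 2, 35, 54, 54, 64, 83, 12]
Insert 12: [1, 2, 12, 35, 54, 54, 64, 83]

Sorted: [1, 2, 12, 35, 54, 54, 64, 83]


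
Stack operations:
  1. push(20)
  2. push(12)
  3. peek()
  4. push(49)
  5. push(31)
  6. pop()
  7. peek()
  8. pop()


push(20) -> [20]
push(12) -> [20, 12]
peek()->12
push(49) -> [20, 12, 49]
push(31) -> [20, 12, 49, 31]
pop()->31, [20, 12, 49]
peek()->49
pop()->49, [20, 12]

Final stack: [20, 12]


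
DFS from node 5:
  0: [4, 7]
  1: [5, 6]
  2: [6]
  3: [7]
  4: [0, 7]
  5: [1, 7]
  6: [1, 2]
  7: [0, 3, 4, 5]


Visit 5, push [7, 1]
Visit 1, push [6]
Visit 6, push [2]
Visit 2, push []
Visit 7, push [4, 3, 0]
Visit 0, push [4]
Visit 4, push []
Visit 3, push []

DFS order: [5, 1, 6, 2, 7, 0, 4, 3]


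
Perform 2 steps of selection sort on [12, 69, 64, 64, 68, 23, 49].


Initial: [12, 69, 64, 64, 68, 23, 49]
Step 1: min=12 at 0
  Swap: [12, 69, 64, 64, 68, 23, 49]
Step 2: min=23 at 5
  Swap: [12, 23, 64, 64, 68, 69, 49]

After 2 steps: [12, 23, 64, 64, 68, 69, 49]


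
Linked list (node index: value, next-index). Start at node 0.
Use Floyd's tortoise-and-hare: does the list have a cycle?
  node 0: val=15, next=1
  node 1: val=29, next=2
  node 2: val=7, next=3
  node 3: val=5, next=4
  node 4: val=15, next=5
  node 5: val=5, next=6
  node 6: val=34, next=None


Floyd's tortoise (slow, +1) and hare (fast, +2):
  init: slow=0, fast=0
  step 1: slow=1, fast=2
  step 2: slow=2, fast=4
  step 3: slow=3, fast=6
  step 4: fast -> None, no cycle

Cycle: no


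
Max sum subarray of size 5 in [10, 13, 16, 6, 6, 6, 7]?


[0:5]: 51
[1:6]: 47
[2:7]: 41

Max: 51 at [0:5]


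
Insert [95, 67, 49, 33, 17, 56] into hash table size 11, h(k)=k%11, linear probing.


Insert 95: h=7 -> slot 7
Insert 67: h=1 -> slot 1
Insert 49: h=5 -> slot 5
Insert 33: h=0 -> slot 0
Insert 17: h=6 -> slot 6
Insert 56: h=1, 1 probes -> slot 2

Table: [33, 67, 56, None, None, 49, 17, 95, None, None, None]


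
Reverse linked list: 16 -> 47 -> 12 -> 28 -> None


Step 1: curr=16, set curr.next=prev(None) | reversed so far: 16
Step 2: curr=47, set curr.next=prev(16) | reversed so far: 47 -> 16
Step 3: curr=12, set curr.next=prev(47) | reversed so far: 12 -> 47 -> 16
Step 4: curr=28, set curr.next=prev(12) | reversed so far: 28 -> 12 -> 47 -> 16

28 -> 12 -> 47 -> 16 -> None


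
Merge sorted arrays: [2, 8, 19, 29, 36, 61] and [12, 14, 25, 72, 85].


Take 2 from A
Take 8 from A
Take 12 from B
Take 14 from B
Take 19 from A
Take 25 from B
Take 29 from A
Take 36 from A
Take 61 from A

Merged: [2, 8, 12, 14, 19, 25, 29, 36, 61, 72, 85]


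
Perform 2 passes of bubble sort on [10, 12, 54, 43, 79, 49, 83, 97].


Initial: [10, 12, 54, 43, 79, 49, 83, 97]
Pass 1: [10, 12, 43, 54, 49, 79, 83, 97] (2 swaps)
Pass 2: [10, 12, 43, 49, 54, 79, 83, 97] (1 swaps)

After 2 passes: [10, 12, 43, 49, 54, 79, 83, 97]


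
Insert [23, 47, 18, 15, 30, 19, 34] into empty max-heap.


Insert 23: [23]
Insert 47: [47, 23]
Insert 18: [47, 23, 18]
Insert 15: [47, 23, 18, 15]
Insert 30: [47, 30, 18, 15, 23]
Insert 19: [47, 30, 19, 15, 23, 18]
Insert 34: [47, 30, 34, 15, 23, 18, 19]

Final heap: [47, 30, 34, 15, 23, 18, 19]


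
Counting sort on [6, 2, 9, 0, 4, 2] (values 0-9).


Input: [6, 2, 9, 0, 4, 2]
Counts: [1, 0, 2, 0, 1, 0, 1, 0, 0, 1]

Sorted: [0, 2, 2, 4, 6, 9]


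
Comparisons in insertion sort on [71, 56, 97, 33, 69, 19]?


Algorithm: insertion sort
Input: [71, 56, 97, 33, 69, 19]
Sorted: [19, 33, 56, 69, 71, 97]

13


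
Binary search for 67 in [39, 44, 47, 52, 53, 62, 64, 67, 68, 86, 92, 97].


Step 1: lo=0, hi=11, mid=5, val=62
Step 2: lo=6, hi=11, mid=8, val=68
Step 3: lo=6, hi=7, mid=6, val=64
Step 4: lo=7, hi=7, mid=7, val=67

Found at index 7


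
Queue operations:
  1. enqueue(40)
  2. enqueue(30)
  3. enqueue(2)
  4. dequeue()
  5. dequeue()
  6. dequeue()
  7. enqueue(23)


enqueue(40) -> [40]
enqueue(30) -> [40, 30]
enqueue(2) -> [40, 30, 2]
dequeue()->40, [30, 2]
dequeue()->30, [2]
dequeue()->2, []
enqueue(23) -> [23]

Final queue: [23]


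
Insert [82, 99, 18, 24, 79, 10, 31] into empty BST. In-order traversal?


Insert 82: root
Insert 99: R from 82
Insert 18: L from 82
Insert 24: L from 82 -> R from 18
Insert 79: L from 82 -> R from 18 -> R from 24
Insert 10: L from 82 -> L from 18
Insert 31: L from 82 -> R from 18 -> R from 24 -> L from 79

In-order: [10, 18, 24, 31, 79, 82, 99]


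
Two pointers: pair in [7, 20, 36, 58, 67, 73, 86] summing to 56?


lo=0(7)+hi=6(86)=93
lo=0(7)+hi=5(73)=80
lo=0(7)+hi=4(67)=74
lo=0(7)+hi=3(58)=65
lo=0(7)+hi=2(36)=43
lo=1(20)+hi=2(36)=56

Yes: 20+36=56


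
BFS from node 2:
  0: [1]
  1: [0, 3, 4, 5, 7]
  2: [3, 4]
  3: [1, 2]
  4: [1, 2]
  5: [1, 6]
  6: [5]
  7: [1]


Visit 2, enqueue [3, 4]
Visit 3, enqueue [1]
Visit 4, enqueue []
Visit 1, enqueue [0, 5, 7]
Visit 0, enqueue []
Visit 5, enqueue [6]
Visit 7, enqueue []
Visit 6, enqueue []

BFS order: [2, 3, 4, 1, 0, 5, 7, 6]


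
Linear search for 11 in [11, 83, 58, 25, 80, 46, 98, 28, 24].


i=0: 11==11 found!

Found at 0, 1 comps


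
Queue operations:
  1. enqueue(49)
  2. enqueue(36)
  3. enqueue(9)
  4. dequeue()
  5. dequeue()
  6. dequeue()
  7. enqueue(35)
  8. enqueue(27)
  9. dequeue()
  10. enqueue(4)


enqueue(49) -> [49]
enqueue(36) -> [49, 36]
enqueue(9) -> [49, 36, 9]
dequeue()->49, [36, 9]
dequeue()->36, [9]
dequeue()->9, []
enqueue(35) -> [35]
enqueue(27) -> [35, 27]
dequeue()->35, [27]
enqueue(4) -> [27, 4]

Final queue: [27, 4]


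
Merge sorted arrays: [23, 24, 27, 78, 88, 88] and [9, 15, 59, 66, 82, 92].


Take 9 from B
Take 15 from B
Take 23 from A
Take 24 from A
Take 27 from A
Take 59 from B
Take 66 from B
Take 78 from A
Take 82 from B
Take 88 from A
Take 88 from A

Merged: [9, 15, 23, 24, 27, 59, 66, 78, 82, 88, 88, 92]


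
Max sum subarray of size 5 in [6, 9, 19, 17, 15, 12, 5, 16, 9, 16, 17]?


[0:5]: 66
[1:6]: 72
[2:7]: 68
[3:8]: 65
[4:9]: 57
[5:10]: 58
[6:11]: 63

Max: 72 at [1:6]


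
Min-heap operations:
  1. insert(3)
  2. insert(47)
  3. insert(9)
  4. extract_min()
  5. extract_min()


insert(3) -> [3]
insert(47) -> [3, 47]
insert(9) -> [3, 47, 9]
extract_min()->3, [9, 47]
extract_min()->9, [47]

Final heap: [47]


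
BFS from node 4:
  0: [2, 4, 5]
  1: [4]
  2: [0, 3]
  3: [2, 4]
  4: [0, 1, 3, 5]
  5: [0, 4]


Visit 4, enqueue [0, 1, 3, 5]
Visit 0, enqueue [2]
Visit 1, enqueue []
Visit 3, enqueue []
Visit 5, enqueue []
Visit 2, enqueue []

BFS order: [4, 0, 1, 3, 5, 2]


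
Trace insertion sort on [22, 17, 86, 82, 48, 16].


Initial: [22, 17, 86, 82, 48, 16]
Insert 17: [17, 22, 86, 82, 48, 16]
Insert 86: [17, 22, 86, 82, 48, 16]
Insert 82: [17, 22, 82, 86, 48, 16]
Insert 48: [17, 22, 48, 82, 86, 16]
Insert 16: [16, 17, 22, 48, 82, 86]

Sorted: [16, 17, 22, 48, 82, 86]


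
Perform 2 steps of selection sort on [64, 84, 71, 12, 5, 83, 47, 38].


Initial: [64, 84, 71, 12, 5, 83, 47, 38]
Step 1: min=5 at 4
  Swap: [5, 84, 71, 12, 64, 83, 47, 38]
Step 2: min=12 at 3
  Swap: [5, 12, 71, 84, 64, 83, 47, 38]

After 2 steps: [5, 12, 71, 84, 64, 83, 47, 38]


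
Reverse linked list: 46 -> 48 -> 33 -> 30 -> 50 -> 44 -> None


Step 1: curr=46, set curr.next=prev(None) | reversed so far: 46
Step 2: curr=48, set curr.next=prev(46) | reversed so far: 48 -> 46
Step 3: curr=33, set curr.next=prev(48) | reversed so far: 33 -> 48 -> 46
Step 4: curr=30, set curr.next=prev(33) | reversed so far: 30 -> 33 -> 48 -> 46
Step 5: curr=50, set curr.next=prev(30) | reversed so far: 50 -> 30 -> 33 -> 48 -> 46
Step 6: curr=44, set curr.next=prev(50) | reversed so far: 44 -> 50 -> 30 -> 33 -> 48 -> 46

44 -> 50 -> 30 -> 33 -> 48 -> 46 -> None


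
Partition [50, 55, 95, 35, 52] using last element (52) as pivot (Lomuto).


Pivot: 52
  50 <= 52: advance i (no swap)
  35 <= 52: swap -> [50, 35, 95, 55, 52]
Place pivot at 2: [50, 35, 52, 55, 95]

Partitioned: [50, 35, 52, 55, 95]


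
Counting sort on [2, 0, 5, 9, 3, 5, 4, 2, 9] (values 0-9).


Input: [2, 0, 5, 9, 3, 5, 4, 2, 9]
Counts: [1, 0, 2, 1, 1, 2, 0, 0, 0, 2]

Sorted: [0, 2, 2, 3, 4, 5, 5, 9, 9]


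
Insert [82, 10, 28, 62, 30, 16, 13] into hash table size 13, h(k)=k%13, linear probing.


Insert 82: h=4 -> slot 4
Insert 10: h=10 -> slot 10
Insert 28: h=2 -> slot 2
Insert 62: h=10, 1 probes -> slot 11
Insert 30: h=4, 1 probes -> slot 5
Insert 16: h=3 -> slot 3
Insert 13: h=0 -> slot 0

Table: [13, None, 28, 16, 82, 30, None, None, None, None, 10, 62, None]


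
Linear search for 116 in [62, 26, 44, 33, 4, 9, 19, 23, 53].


i=0: 62!=116
i=1: 26!=116
i=2: 44!=116
i=3: 33!=116
i=4: 4!=116
i=5: 9!=116
i=6: 19!=116
i=7: 23!=116
i=8: 53!=116

Not found, 9 comps


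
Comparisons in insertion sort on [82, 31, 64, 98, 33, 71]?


Algorithm: insertion sort
Input: [82, 31, 64, 98, 33, 71]
Sorted: [31, 33, 64, 71, 82, 98]

11


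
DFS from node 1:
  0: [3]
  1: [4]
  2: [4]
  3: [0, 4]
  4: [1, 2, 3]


Visit 1, push [4]
Visit 4, push [3, 2]
Visit 2, push []
Visit 3, push [0]
Visit 0, push []

DFS order: [1, 4, 2, 3, 0]


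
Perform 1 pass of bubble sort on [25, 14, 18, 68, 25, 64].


Initial: [25, 14, 18, 68, 25, 64]
Pass 1: [14, 18, 25, 25, 64, 68] (4 swaps)

After 1 pass: [14, 18, 25, 25, 64, 68]


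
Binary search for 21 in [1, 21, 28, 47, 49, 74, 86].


Step 1: lo=0, hi=6, mid=3, val=47
Step 2: lo=0, hi=2, mid=1, val=21

Found at index 1


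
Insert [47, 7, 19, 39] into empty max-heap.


Insert 47: [47]
Insert 7: [47, 7]
Insert 19: [47, 7, 19]
Insert 39: [47, 39, 19, 7]

Final heap: [47, 39, 19, 7]


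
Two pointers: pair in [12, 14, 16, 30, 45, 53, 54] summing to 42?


lo=0(12)+hi=6(54)=66
lo=0(12)+hi=5(53)=65
lo=0(12)+hi=4(45)=57
lo=0(12)+hi=3(30)=42

Yes: 12+30=42


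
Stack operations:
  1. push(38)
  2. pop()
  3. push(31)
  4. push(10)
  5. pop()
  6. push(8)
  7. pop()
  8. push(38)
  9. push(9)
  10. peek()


push(38) -> [38]
pop()->38, []
push(31) -> [31]
push(10) -> [31, 10]
pop()->10, [31]
push(8) -> [31, 8]
pop()->8, [31]
push(38) -> [31, 38]
push(9) -> [31, 38, 9]
peek()->9

Final stack: [31, 38, 9]


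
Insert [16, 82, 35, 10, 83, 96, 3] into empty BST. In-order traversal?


Insert 16: root
Insert 82: R from 16
Insert 35: R from 16 -> L from 82
Insert 10: L from 16
Insert 83: R from 16 -> R from 82
Insert 96: R from 16 -> R from 82 -> R from 83
Insert 3: L from 16 -> L from 10

In-order: [3, 10, 16, 35, 82, 83, 96]


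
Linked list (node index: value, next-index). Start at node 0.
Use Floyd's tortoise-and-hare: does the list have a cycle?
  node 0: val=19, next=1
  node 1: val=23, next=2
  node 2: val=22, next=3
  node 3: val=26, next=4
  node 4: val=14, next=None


Floyd's tortoise (slow, +1) and hare (fast, +2):
  init: slow=0, fast=0
  step 1: slow=1, fast=2
  step 2: slow=2, fast=4
  step 3: fast -> None, no cycle

Cycle: no


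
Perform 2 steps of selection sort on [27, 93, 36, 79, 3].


Initial: [27, 93, 36, 79, 3]
Step 1: min=3 at 4
  Swap: [3, 93, 36, 79, 27]
Step 2: min=27 at 4
  Swap: [3, 27, 36, 79, 93]

After 2 steps: [3, 27, 36, 79, 93]


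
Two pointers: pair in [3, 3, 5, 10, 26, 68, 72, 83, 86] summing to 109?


lo=0(3)+hi=8(86)=89
lo=1(3)+hi=8(86)=89
lo=2(5)+hi=8(86)=91
lo=3(10)+hi=8(86)=96
lo=4(26)+hi=8(86)=112
lo=4(26)+hi=7(83)=109

Yes: 26+83=109


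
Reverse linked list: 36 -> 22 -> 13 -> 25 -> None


Step 1: curr=36, set curr.next=prev(None) | reversed so far: 36
Step 2: curr=22, set curr.next=prev(36) | reversed so far: 22 -> 36
Step 3: curr=13, set curr.next=prev(22) | reversed so far: 13 -> 22 -> 36
Step 4: curr=25, set curr.next=prev(13) | reversed so far: 25 -> 13 -> 22 -> 36

25 -> 13 -> 22 -> 36 -> None


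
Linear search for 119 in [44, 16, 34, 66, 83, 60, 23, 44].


i=0: 44!=119
i=1: 16!=119
i=2: 34!=119
i=3: 66!=119
i=4: 83!=119
i=5: 60!=119
i=6: 23!=119
i=7: 44!=119

Not found, 8 comps


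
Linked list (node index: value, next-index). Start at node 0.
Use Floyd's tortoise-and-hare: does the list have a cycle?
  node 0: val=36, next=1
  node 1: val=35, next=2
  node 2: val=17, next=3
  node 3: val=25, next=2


Floyd's tortoise (slow, +1) and hare (fast, +2):
  init: slow=0, fast=0
  step 1: slow=1, fast=2
  step 2: slow=2, fast=2
  slow == fast at node 2: cycle detected

Cycle: yes


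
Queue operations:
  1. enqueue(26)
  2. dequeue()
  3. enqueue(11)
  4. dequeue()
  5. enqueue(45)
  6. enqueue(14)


enqueue(26) -> [26]
dequeue()->26, []
enqueue(11) -> [11]
dequeue()->11, []
enqueue(45) -> [45]
enqueue(14) -> [45, 14]

Final queue: [45, 14]


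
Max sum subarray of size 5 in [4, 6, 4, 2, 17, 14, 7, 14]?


[0:5]: 33
[1:6]: 43
[2:7]: 44
[3:8]: 54

Max: 54 at [3:8]


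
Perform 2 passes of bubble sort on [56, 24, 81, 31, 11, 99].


Initial: [56, 24, 81, 31, 11, 99]
Pass 1: [24, 56, 31, 11, 81, 99] (3 swaps)
Pass 2: [24, 31, 11, 56, 81, 99] (2 swaps)

After 2 passes: [24, 31, 11, 56, 81, 99]


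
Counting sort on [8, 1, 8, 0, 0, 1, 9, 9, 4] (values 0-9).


Input: [8, 1, 8, 0, 0, 1, 9, 9, 4]
Counts: [2, 2, 0, 0, 1, 0, 0, 0, 2, 2]

Sorted: [0, 0, 1, 1, 4, 8, 8, 9, 9]


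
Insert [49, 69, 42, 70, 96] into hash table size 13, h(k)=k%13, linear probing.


Insert 49: h=10 -> slot 10
Insert 69: h=4 -> slot 4
Insert 42: h=3 -> slot 3
Insert 70: h=5 -> slot 5
Insert 96: h=5, 1 probes -> slot 6

Table: [None, None, None, 42, 69, 70, 96, None, None, None, 49, None, None]


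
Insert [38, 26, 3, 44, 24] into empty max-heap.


Insert 38: [38]
Insert 26: [38, 26]
Insert 3: [38, 26, 3]
Insert 44: [44, 38, 3, 26]
Insert 24: [44, 38, 3, 26, 24]

Final heap: [44, 38, 3, 26, 24]


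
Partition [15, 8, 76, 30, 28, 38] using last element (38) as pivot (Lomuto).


Pivot: 38
  15 <= 38: advance i (no swap)
  8 <= 38: advance i (no swap)
  30 <= 38: swap -> [15, 8, 30, 76, 28, 38]
  28 <= 38: swap -> [15, 8, 30, 28, 76, 38]
Place pivot at 4: [15, 8, 30, 28, 38, 76]

Partitioned: [15, 8, 30, 28, 38, 76]


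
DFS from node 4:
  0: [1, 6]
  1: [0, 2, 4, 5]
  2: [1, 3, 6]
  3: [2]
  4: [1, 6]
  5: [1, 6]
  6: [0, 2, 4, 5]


Visit 4, push [6, 1]
Visit 1, push [5, 2, 0]
Visit 0, push [6]
Visit 6, push [5, 2]
Visit 2, push [3]
Visit 3, push []
Visit 5, push []

DFS order: [4, 1, 0, 6, 2, 3, 5]


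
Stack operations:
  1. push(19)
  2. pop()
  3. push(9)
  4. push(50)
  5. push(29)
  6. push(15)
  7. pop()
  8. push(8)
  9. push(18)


push(19) -> [19]
pop()->19, []
push(9) -> [9]
push(50) -> [9, 50]
push(29) -> [9, 50, 29]
push(15) -> [9, 50, 29, 15]
pop()->15, [9, 50, 29]
push(8) -> [9, 50, 29, 8]
push(18) -> [9, 50, 29, 8, 18]

Final stack: [9, 50, 29, 8, 18]


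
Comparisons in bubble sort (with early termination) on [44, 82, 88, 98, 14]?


Algorithm: bubble sort (with early termination)
Input: [44, 82, 88, 98, 14]
Sorted: [14, 44, 82, 88, 98]

10


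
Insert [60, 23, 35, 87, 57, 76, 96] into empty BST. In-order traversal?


Insert 60: root
Insert 23: L from 60
Insert 35: L from 60 -> R from 23
Insert 87: R from 60
Insert 57: L from 60 -> R from 23 -> R from 35
Insert 76: R from 60 -> L from 87
Insert 96: R from 60 -> R from 87

In-order: [23, 35, 57, 60, 76, 87, 96]


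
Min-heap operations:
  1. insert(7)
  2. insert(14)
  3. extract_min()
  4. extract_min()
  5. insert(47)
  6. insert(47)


insert(7) -> [7]
insert(14) -> [7, 14]
extract_min()->7, [14]
extract_min()->14, []
insert(47) -> [47]
insert(47) -> [47, 47]

Final heap: [47, 47]


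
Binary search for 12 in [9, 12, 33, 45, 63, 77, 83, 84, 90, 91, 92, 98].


Step 1: lo=0, hi=11, mid=5, val=77
Step 2: lo=0, hi=4, mid=2, val=33
Step 3: lo=0, hi=1, mid=0, val=9
Step 4: lo=1, hi=1, mid=1, val=12

Found at index 1


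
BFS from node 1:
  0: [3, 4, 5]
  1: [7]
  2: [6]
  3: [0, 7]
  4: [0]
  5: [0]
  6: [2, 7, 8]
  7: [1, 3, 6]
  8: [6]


Visit 1, enqueue [7]
Visit 7, enqueue [3, 6]
Visit 3, enqueue [0]
Visit 6, enqueue [2, 8]
Visit 0, enqueue [4, 5]
Visit 2, enqueue []
Visit 8, enqueue []
Visit 4, enqueue []
Visit 5, enqueue []

BFS order: [1, 7, 3, 6, 0, 2, 8, 4, 5]


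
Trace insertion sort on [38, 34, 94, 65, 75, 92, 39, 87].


Initial: [38, 34, 94, 65, 75, 92, 39, 87]
Insert 34: [34, 38, 94, 65, 75, 92, 39, 87]
Insert 94: [34, 38, 94, 65, 75, 92, 39, 87]
Insert 65: [34, 38, 65, 94, 75, 92, 39, 87]
Insert 75: [34, 38, 65, 75, 94, 92, 39, 87]
Insert 92: [34, 38, 65, 75, 92, 94, 39, 87]
Insert 39: [34, 38, 39, 65, 75, 92, 94, 87]
Insert 87: [34, 38, 39, 65, 75, 87, 92, 94]

Sorted: [34, 38, 39, 65, 75, 87, 92, 94]


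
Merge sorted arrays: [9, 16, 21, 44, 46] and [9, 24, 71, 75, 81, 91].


Take 9 from A
Take 9 from B
Take 16 from A
Take 21 from A
Take 24 from B
Take 44 from A
Take 46 from A

Merged: [9, 9, 16, 21, 24, 44, 46, 71, 75, 81, 91]


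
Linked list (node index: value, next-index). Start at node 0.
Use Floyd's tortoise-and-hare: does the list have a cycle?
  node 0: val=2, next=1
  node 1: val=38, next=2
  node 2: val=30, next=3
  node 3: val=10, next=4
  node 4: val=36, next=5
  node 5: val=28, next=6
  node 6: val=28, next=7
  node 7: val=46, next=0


Floyd's tortoise (slow, +1) and hare (fast, +2):
  init: slow=0, fast=0
  step 1: slow=1, fast=2
  step 2: slow=2, fast=4
  step 3: slow=3, fast=6
  step 4: slow=4, fast=0
  step 5: slow=5, fast=2
  step 6: slow=6, fast=4
  step 7: slow=7, fast=6
  step 8: slow=0, fast=0
  slow == fast at node 0: cycle detected

Cycle: yes


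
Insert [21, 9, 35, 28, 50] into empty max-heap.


Insert 21: [21]
Insert 9: [21, 9]
Insert 35: [35, 9, 21]
Insert 28: [35, 28, 21, 9]
Insert 50: [50, 35, 21, 9, 28]

Final heap: [50, 35, 21, 9, 28]


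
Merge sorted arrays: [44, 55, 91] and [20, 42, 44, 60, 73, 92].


Take 20 from B
Take 42 from B
Take 44 from A
Take 44 from B
Take 55 from A
Take 60 from B
Take 73 from B
Take 91 from A

Merged: [20, 42, 44, 44, 55, 60, 73, 91, 92]


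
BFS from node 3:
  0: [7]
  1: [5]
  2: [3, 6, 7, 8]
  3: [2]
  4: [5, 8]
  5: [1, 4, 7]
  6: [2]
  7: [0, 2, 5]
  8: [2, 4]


Visit 3, enqueue [2]
Visit 2, enqueue [6, 7, 8]
Visit 6, enqueue []
Visit 7, enqueue [0, 5]
Visit 8, enqueue [4]
Visit 0, enqueue []
Visit 5, enqueue [1]
Visit 4, enqueue []
Visit 1, enqueue []

BFS order: [3, 2, 6, 7, 8, 0, 5, 4, 1]


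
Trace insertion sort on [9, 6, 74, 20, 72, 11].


Initial: [9, 6, 74, 20, 72, 11]
Insert 6: [6, 9, 74, 20, 72, 11]
Insert 74: [6, 9, 74, 20, 72, 11]
Insert 20: [6, 9, 20, 74, 72, 11]
Insert 72: [6, 9, 20, 72, 74, 11]
Insert 11: [6, 9, 11, 20, 72, 74]

Sorted: [6, 9, 11, 20, 72, 74]


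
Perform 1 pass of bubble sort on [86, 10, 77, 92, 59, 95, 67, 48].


Initial: [86, 10, 77, 92, 59, 95, 67, 48]
Pass 1: [10, 77, 86, 59, 92, 67, 48, 95] (5 swaps)

After 1 pass: [10, 77, 86, 59, 92, 67, 48, 95]


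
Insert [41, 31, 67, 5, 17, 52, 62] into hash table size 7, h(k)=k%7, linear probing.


Insert 41: h=6 -> slot 6
Insert 31: h=3 -> slot 3
Insert 67: h=4 -> slot 4
Insert 5: h=5 -> slot 5
Insert 17: h=3, 4 probes -> slot 0
Insert 52: h=3, 5 probes -> slot 1
Insert 62: h=6, 3 probes -> slot 2

Table: [17, 52, 62, 31, 67, 5, 41]


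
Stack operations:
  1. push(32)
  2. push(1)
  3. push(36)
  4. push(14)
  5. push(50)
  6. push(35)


push(32) -> [32]
push(1) -> [32, 1]
push(36) -> [32, 1, 36]
push(14) -> [32, 1, 36, 14]
push(50) -> [32, 1, 36, 14, 50]
push(35) -> [32, 1, 36, 14, 50, 35]

Final stack: [32, 1, 36, 14, 50, 35]


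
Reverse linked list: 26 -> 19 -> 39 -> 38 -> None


Step 1: curr=26, set curr.next=prev(None) | reversed so far: 26
Step 2: curr=19, set curr.next=prev(26) | reversed so far: 19 -> 26
Step 3: curr=39, set curr.next=prev(19) | reversed so far: 39 -> 19 -> 26
Step 4: curr=38, set curr.next=prev(39) | reversed so far: 38 -> 39 -> 19 -> 26

38 -> 39 -> 19 -> 26 -> None


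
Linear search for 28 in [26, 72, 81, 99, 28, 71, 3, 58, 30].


i=0: 26!=28
i=1: 72!=28
i=2: 81!=28
i=3: 99!=28
i=4: 28==28 found!

Found at 4, 5 comps


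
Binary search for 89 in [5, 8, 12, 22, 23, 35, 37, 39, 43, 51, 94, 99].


Step 1: lo=0, hi=11, mid=5, val=35
Step 2: lo=6, hi=11, mid=8, val=43
Step 3: lo=9, hi=11, mid=10, val=94
Step 4: lo=9, hi=9, mid=9, val=51

Not found


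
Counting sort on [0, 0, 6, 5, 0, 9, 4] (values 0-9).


Input: [0, 0, 6, 5, 0, 9, 4]
Counts: [3, 0, 0, 0, 1, 1, 1, 0, 0, 1]

Sorted: [0, 0, 0, 4, 5, 6, 9]


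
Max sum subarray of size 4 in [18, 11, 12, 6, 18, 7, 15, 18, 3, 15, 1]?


[0:4]: 47
[1:5]: 47
[2:6]: 43
[3:7]: 46
[4:8]: 58
[5:9]: 43
[6:10]: 51
[7:11]: 37

Max: 58 at [4:8]


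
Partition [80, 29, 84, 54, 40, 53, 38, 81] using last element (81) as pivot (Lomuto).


Pivot: 81
  80 <= 81: advance i (no swap)
  29 <= 81: advance i (no swap)
  54 <= 81: swap -> [80, 29, 54, 84, 40, 53, 38, 81]
  40 <= 81: swap -> [80, 29, 54, 40, 84, 53, 38, 81]
  53 <= 81: swap -> [80, 29, 54, 40, 53, 84, 38, 81]
  38 <= 81: swap -> [80, 29, 54, 40, 53, 38, 84, 81]
Place pivot at 6: [80, 29, 54, 40, 53, 38, 81, 84]

Partitioned: [80, 29, 54, 40, 53, 38, 81, 84]


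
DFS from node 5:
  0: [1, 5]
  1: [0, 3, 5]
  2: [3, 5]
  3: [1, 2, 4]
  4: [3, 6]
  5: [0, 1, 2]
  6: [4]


Visit 5, push [2, 1, 0]
Visit 0, push [1]
Visit 1, push [3]
Visit 3, push [4, 2]
Visit 2, push []
Visit 4, push [6]
Visit 6, push []

DFS order: [5, 0, 1, 3, 2, 4, 6]


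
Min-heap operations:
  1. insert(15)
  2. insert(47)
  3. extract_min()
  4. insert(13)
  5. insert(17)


insert(15) -> [15]
insert(47) -> [15, 47]
extract_min()->15, [47]
insert(13) -> [13, 47]
insert(17) -> [13, 47, 17]

Final heap: [13, 47, 17]


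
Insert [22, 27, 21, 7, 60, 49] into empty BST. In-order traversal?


Insert 22: root
Insert 27: R from 22
Insert 21: L from 22
Insert 7: L from 22 -> L from 21
Insert 60: R from 22 -> R from 27
Insert 49: R from 22 -> R from 27 -> L from 60

In-order: [7, 21, 22, 27, 49, 60]


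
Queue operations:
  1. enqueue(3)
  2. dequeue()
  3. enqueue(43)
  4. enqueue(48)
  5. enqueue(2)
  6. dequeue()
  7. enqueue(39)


enqueue(3) -> [3]
dequeue()->3, []
enqueue(43) -> [43]
enqueue(48) -> [43, 48]
enqueue(2) -> [43, 48, 2]
dequeue()->43, [48, 2]
enqueue(39) -> [48, 2, 39]

Final queue: [48, 2, 39]


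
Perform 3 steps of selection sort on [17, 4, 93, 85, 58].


Initial: [17, 4, 93, 85, 58]
Step 1: min=4 at 1
  Swap: [4, 17, 93, 85, 58]
Step 2: min=17 at 1
  Swap: [4, 17, 93, 85, 58]
Step 3: min=58 at 4
  Swap: [4, 17, 58, 85, 93]

After 3 steps: [4, 17, 58, 85, 93]


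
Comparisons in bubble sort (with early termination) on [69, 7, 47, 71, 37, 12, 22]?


Algorithm: bubble sort (with early termination)
Input: [69, 7, 47, 71, 37, 12, 22]
Sorted: [7, 12, 22, 37, 47, 69, 71]

20


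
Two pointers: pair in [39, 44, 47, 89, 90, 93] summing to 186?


lo=0(39)+hi=5(93)=132
lo=1(44)+hi=5(93)=137
lo=2(47)+hi=5(93)=140
lo=3(89)+hi=5(93)=182
lo=4(90)+hi=5(93)=183

No pair found


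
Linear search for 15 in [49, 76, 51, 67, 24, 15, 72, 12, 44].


i=0: 49!=15
i=1: 76!=15
i=2: 51!=15
i=3: 67!=15
i=4: 24!=15
i=5: 15==15 found!

Found at 5, 6 comps


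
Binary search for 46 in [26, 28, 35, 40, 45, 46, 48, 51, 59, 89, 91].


Step 1: lo=0, hi=10, mid=5, val=46

Found at index 5


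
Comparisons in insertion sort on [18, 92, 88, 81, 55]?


Algorithm: insertion sort
Input: [18, 92, 88, 81, 55]
Sorted: [18, 55, 81, 88, 92]

10


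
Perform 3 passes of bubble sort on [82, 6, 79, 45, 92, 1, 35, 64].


Initial: [82, 6, 79, 45, 92, 1, 35, 64]
Pass 1: [6, 79, 45, 82, 1, 35, 64, 92] (6 swaps)
Pass 2: [6, 45, 79, 1, 35, 64, 82, 92] (4 swaps)
Pass 3: [6, 45, 1, 35, 64, 79, 82, 92] (3 swaps)

After 3 passes: [6, 45, 1, 35, 64, 79, 82, 92]


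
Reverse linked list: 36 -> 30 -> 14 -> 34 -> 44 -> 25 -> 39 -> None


Step 1: curr=36, set curr.next=prev(None) | reversed so far: 36
Step 2: curr=30, set curr.next=prev(36) | reversed so far: 30 -> 36
Step 3: curr=14, set curr.next=prev(30) | reversed so far: 14 -> 30 -> 36
Step 4: curr=34, set curr.next=prev(14) | reversed so far: 34 -> 14 -> 30 -> 36
Step 5: curr=44, set curr.next=prev(34) | reversed so far: 44 -> 34 -> 14 -> 30 -> 36
Step 6: curr=25, set curr.next=prev(44) | reversed so far: 25 -> 44 -> 34 -> 14 -> 30 -> 36
Step 7: curr=39, set curr.next=prev(25) | reversed so far: 39 -> 25 -> 44 -> 34 -> 14 -> 30 -> 36

39 -> 25 -> 44 -> 34 -> 14 -> 30 -> 36 -> None


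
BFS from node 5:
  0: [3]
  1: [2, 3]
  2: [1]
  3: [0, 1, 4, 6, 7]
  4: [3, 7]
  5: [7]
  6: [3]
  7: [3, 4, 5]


Visit 5, enqueue [7]
Visit 7, enqueue [3, 4]
Visit 3, enqueue [0, 1, 6]
Visit 4, enqueue []
Visit 0, enqueue []
Visit 1, enqueue [2]
Visit 6, enqueue []
Visit 2, enqueue []

BFS order: [5, 7, 3, 4, 0, 1, 6, 2]


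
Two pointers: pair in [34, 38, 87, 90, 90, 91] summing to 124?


lo=0(34)+hi=5(91)=125
lo=0(34)+hi=4(90)=124

Yes: 34+90=124


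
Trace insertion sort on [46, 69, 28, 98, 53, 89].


Initial: [46, 69, 28, 98, 53, 89]
Insert 69: [46, 69, 28, 98, 53, 89]
Insert 28: [28, 46, 69, 98, 53, 89]
Insert 98: [28, 46, 69, 98, 53, 89]
Insert 53: [28, 46, 53, 69, 98, 89]
Insert 89: [28, 46, 53, 69, 89, 98]

Sorted: [28, 46, 53, 69, 89, 98]


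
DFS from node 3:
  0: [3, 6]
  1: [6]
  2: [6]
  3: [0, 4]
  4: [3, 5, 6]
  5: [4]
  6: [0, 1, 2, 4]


Visit 3, push [4, 0]
Visit 0, push [6]
Visit 6, push [4, 2, 1]
Visit 1, push []
Visit 2, push []
Visit 4, push [5]
Visit 5, push []

DFS order: [3, 0, 6, 1, 2, 4, 5]


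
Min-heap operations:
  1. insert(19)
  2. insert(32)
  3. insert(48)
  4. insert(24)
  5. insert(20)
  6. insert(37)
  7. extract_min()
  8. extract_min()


insert(19) -> [19]
insert(32) -> [19, 32]
insert(48) -> [19, 32, 48]
insert(24) -> [19, 24, 48, 32]
insert(20) -> [19, 20, 48, 32, 24]
insert(37) -> [19, 20, 37, 32, 24, 48]
extract_min()->19, [20, 24, 37, 32, 48]
extract_min()->20, [24, 32, 37, 48]

Final heap: [24, 32, 37, 48]


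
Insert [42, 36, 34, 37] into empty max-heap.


Insert 42: [42]
Insert 36: [42, 36]
Insert 34: [42, 36, 34]
Insert 37: [42, 37, 34, 36]

Final heap: [42, 37, 34, 36]


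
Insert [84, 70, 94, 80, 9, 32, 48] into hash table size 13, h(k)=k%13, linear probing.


Insert 84: h=6 -> slot 6
Insert 70: h=5 -> slot 5
Insert 94: h=3 -> slot 3
Insert 80: h=2 -> slot 2
Insert 9: h=9 -> slot 9
Insert 32: h=6, 1 probes -> slot 7
Insert 48: h=9, 1 probes -> slot 10

Table: [None, None, 80, 94, None, 70, 84, 32, None, 9, 48, None, None]


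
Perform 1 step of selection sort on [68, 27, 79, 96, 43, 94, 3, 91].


Initial: [68, 27, 79, 96, 43, 94, 3, 91]
Step 1: min=3 at 6
  Swap: [3, 27, 79, 96, 43, 94, 68, 91]

After 1 step: [3, 27, 79, 96, 43, 94, 68, 91]


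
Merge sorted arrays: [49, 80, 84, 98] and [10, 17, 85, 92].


Take 10 from B
Take 17 from B
Take 49 from A
Take 80 from A
Take 84 from A
Take 85 from B
Take 92 from B

Merged: [10, 17, 49, 80, 84, 85, 92, 98]


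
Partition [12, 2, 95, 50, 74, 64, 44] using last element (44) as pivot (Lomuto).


Pivot: 44
  12 <= 44: advance i (no swap)
  2 <= 44: advance i (no swap)
Place pivot at 2: [12, 2, 44, 50, 74, 64, 95]

Partitioned: [12, 2, 44, 50, 74, 64, 95]


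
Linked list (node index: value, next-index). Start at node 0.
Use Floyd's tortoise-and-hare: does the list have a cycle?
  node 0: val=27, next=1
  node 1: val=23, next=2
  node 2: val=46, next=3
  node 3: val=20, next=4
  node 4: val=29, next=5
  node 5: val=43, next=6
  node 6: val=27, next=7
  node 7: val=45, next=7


Floyd's tortoise (slow, +1) and hare (fast, +2):
  init: slow=0, fast=0
  step 1: slow=1, fast=2
  step 2: slow=2, fast=4
  step 3: slow=3, fast=6
  step 4: slow=4, fast=7
  step 5: slow=5, fast=7
  step 6: slow=6, fast=7
  step 7: slow=7, fast=7
  slow == fast at node 7: cycle detected

Cycle: yes


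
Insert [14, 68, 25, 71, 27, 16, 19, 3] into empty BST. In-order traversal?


Insert 14: root
Insert 68: R from 14
Insert 25: R from 14 -> L from 68
Insert 71: R from 14 -> R from 68
Insert 27: R from 14 -> L from 68 -> R from 25
Insert 16: R from 14 -> L from 68 -> L from 25
Insert 19: R from 14 -> L from 68 -> L from 25 -> R from 16
Insert 3: L from 14

In-order: [3, 14, 16, 19, 25, 27, 68, 71]


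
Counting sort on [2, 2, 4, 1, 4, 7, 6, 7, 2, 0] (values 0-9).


Input: [2, 2, 4, 1, 4, 7, 6, 7, 2, 0]
Counts: [1, 1, 3, 0, 2, 0, 1, 2, 0, 0]

Sorted: [0, 1, 2, 2, 2, 4, 4, 6, 7, 7]


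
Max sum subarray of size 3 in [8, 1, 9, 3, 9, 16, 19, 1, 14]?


[0:3]: 18
[1:4]: 13
[2:5]: 21
[3:6]: 28
[4:7]: 44
[5:8]: 36
[6:9]: 34

Max: 44 at [4:7]


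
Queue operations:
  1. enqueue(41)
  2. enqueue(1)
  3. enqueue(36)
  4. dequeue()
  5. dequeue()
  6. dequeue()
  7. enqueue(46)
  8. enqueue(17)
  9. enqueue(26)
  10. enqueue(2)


enqueue(41) -> [41]
enqueue(1) -> [41, 1]
enqueue(36) -> [41, 1, 36]
dequeue()->41, [1, 36]
dequeue()->1, [36]
dequeue()->36, []
enqueue(46) -> [46]
enqueue(17) -> [46, 17]
enqueue(26) -> [46, 17, 26]
enqueue(2) -> [46, 17, 26, 2]

Final queue: [46, 17, 26, 2]


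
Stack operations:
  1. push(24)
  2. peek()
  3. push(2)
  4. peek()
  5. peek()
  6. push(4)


push(24) -> [24]
peek()->24
push(2) -> [24, 2]
peek()->2
peek()->2
push(4) -> [24, 2, 4]

Final stack: [24, 2, 4]


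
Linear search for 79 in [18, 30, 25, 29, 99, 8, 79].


i=0: 18!=79
i=1: 30!=79
i=2: 25!=79
i=3: 29!=79
i=4: 99!=79
i=5: 8!=79
i=6: 79==79 found!

Found at 6, 7 comps


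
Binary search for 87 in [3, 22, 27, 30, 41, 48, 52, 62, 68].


Step 1: lo=0, hi=8, mid=4, val=41
Step 2: lo=5, hi=8, mid=6, val=52
Step 3: lo=7, hi=8, mid=7, val=62
Step 4: lo=8, hi=8, mid=8, val=68

Not found


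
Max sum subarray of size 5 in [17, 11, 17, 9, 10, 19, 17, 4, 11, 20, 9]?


[0:5]: 64
[1:6]: 66
[2:7]: 72
[3:8]: 59
[4:9]: 61
[5:10]: 71
[6:11]: 61

Max: 72 at [2:7]


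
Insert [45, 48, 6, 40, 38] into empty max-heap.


Insert 45: [45]
Insert 48: [48, 45]
Insert 6: [48, 45, 6]
Insert 40: [48, 45, 6, 40]
Insert 38: [48, 45, 6, 40, 38]

Final heap: [48, 45, 6, 40, 38]


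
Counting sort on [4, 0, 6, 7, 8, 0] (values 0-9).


Input: [4, 0, 6, 7, 8, 0]
Counts: [2, 0, 0, 0, 1, 0, 1, 1, 1, 0]

Sorted: [0, 0, 4, 6, 7, 8]


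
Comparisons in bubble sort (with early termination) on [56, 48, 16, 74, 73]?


Algorithm: bubble sort (with early termination)
Input: [56, 48, 16, 74, 73]
Sorted: [16, 48, 56, 73, 74]

9


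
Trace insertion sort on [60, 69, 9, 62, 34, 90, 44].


Initial: [60, 69, 9, 62, 34, 90, 44]
Insert 69: [60, 69, 9, 62, 34, 90, 44]
Insert 9: [9, 60, 69, 62, 34, 90, 44]
Insert 62: [9, 60, 62, 69, 34, 90, 44]
Insert 34: [9, 34, 60, 62, 69, 90, 44]
Insert 90: [9, 34, 60, 62, 69, 90, 44]
Insert 44: [9, 34, 44, 60, 62, 69, 90]

Sorted: [9, 34, 44, 60, 62, 69, 90]


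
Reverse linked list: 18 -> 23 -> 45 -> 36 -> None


Step 1: curr=18, set curr.next=prev(None) | reversed so far: 18
Step 2: curr=23, set curr.next=prev(18) | reversed so far: 23 -> 18
Step 3: curr=45, set curr.next=prev(23) | reversed so far: 45 -> 23 -> 18
Step 4: curr=36, set curr.next=prev(45) | reversed so far: 36 -> 45 -> 23 -> 18

36 -> 45 -> 23 -> 18 -> None


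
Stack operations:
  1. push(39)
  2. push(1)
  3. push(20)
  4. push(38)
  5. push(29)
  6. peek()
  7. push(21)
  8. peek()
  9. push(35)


push(39) -> [39]
push(1) -> [39, 1]
push(20) -> [39, 1, 20]
push(38) -> [39, 1, 20, 38]
push(29) -> [39, 1, 20, 38, 29]
peek()->29
push(21) -> [39, 1, 20, 38, 29, 21]
peek()->21
push(35) -> [39, 1, 20, 38, 29, 21, 35]

Final stack: [39, 1, 20, 38, 29, 21, 35]


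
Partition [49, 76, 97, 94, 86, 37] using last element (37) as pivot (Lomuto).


Pivot: 37
Place pivot at 0: [37, 76, 97, 94, 86, 49]

Partitioned: [37, 76, 97, 94, 86, 49]


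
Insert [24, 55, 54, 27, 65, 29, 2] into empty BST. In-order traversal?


Insert 24: root
Insert 55: R from 24
Insert 54: R from 24 -> L from 55
Insert 27: R from 24 -> L from 55 -> L from 54
Insert 65: R from 24 -> R from 55
Insert 29: R from 24 -> L from 55 -> L from 54 -> R from 27
Insert 2: L from 24

In-order: [2, 24, 27, 29, 54, 55, 65]


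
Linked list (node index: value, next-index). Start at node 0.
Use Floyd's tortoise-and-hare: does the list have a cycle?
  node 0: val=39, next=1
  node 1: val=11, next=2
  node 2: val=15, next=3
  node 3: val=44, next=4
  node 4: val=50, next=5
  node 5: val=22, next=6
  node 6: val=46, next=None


Floyd's tortoise (slow, +1) and hare (fast, +2):
  init: slow=0, fast=0
  step 1: slow=1, fast=2
  step 2: slow=2, fast=4
  step 3: slow=3, fast=6
  step 4: fast -> None, no cycle

Cycle: no


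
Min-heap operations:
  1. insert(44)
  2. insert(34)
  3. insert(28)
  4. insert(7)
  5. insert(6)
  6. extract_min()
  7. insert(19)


insert(44) -> [44]
insert(34) -> [34, 44]
insert(28) -> [28, 44, 34]
insert(7) -> [7, 28, 34, 44]
insert(6) -> [6, 7, 34, 44, 28]
extract_min()->6, [7, 28, 34, 44]
insert(19) -> [7, 19, 34, 44, 28]

Final heap: [7, 19, 34, 44, 28]


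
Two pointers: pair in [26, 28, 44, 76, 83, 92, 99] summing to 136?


lo=0(26)+hi=6(99)=125
lo=1(28)+hi=6(99)=127
lo=2(44)+hi=6(99)=143
lo=2(44)+hi=5(92)=136

Yes: 44+92=136


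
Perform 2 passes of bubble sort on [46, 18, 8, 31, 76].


Initial: [46, 18, 8, 31, 76]
Pass 1: [18, 8, 31, 46, 76] (3 swaps)
Pass 2: [8, 18, 31, 46, 76] (1 swaps)

After 2 passes: [8, 18, 31, 46, 76]


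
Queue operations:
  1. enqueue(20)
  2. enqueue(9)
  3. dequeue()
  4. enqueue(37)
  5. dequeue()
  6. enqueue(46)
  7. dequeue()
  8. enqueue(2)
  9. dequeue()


enqueue(20) -> [20]
enqueue(9) -> [20, 9]
dequeue()->20, [9]
enqueue(37) -> [9, 37]
dequeue()->9, [37]
enqueue(46) -> [37, 46]
dequeue()->37, [46]
enqueue(2) -> [46, 2]
dequeue()->46, [2]

Final queue: [2]
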